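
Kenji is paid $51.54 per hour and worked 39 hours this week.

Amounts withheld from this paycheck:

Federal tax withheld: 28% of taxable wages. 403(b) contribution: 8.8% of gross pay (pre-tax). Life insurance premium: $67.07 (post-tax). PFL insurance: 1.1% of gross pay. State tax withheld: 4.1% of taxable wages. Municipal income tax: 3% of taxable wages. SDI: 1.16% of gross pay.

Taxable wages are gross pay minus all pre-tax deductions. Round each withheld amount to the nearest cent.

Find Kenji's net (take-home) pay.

$1077.22

Gross pay: 39 × $51.54 = $2010.06
403(b) contribution: $2010.06 × 0.088 = $176.89
Taxable wages = $2010.06 − $176.89 = $1833.17
Municipal income tax: $1833.17 × 0.03 = $55.00
State tax withheld: $1833.17 × 0.041 = $75.16
Federal tax withheld: $1833.17 × 0.28 = $513.29
SDI: $2010.06 × 0.0116 = $23.32
PFL insurance: $2010.06 × 0.011 = $22.11
Life insurance premium: $67.07
Total deductions = $176.89 + $55.00 + $75.16 + $513.29 + $23.32 + $22.11 + $67.07 = $932.84
Net pay = $2010.06 − $932.84 = $1077.22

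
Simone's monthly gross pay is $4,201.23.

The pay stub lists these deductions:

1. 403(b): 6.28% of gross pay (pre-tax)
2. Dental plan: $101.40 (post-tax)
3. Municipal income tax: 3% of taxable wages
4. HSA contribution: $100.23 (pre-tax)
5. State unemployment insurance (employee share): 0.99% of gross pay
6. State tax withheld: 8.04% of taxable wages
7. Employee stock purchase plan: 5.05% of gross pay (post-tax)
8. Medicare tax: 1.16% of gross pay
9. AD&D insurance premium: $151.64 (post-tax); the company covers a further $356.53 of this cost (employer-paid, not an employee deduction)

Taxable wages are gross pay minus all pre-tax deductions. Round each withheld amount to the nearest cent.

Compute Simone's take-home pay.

$2,858.02

403(b): $4,201.23 × 0.0628 = $263.84
HSA contribution: $100.23
Pre-tax total = $263.84 + $100.23 = $364.07
Taxable wages = $4,201.23 − $364.07 = $3,837.16
Municipal income tax: $3,837.16 × 0.03 = $115.11
State tax withheld: $3,837.16 × 0.0804 = $308.51
Medicare tax: $4,201.23 × 0.0116 = $48.73
State unemployment insurance (employee share): $4,201.23 × 0.0099 = $41.59
AD&D insurance premium: $151.64
Employee stock purchase plan: $4,201.23 × 0.0505 = $212.16
Dental plan: $101.40
(Employer's $356.53 toward AD&D insurance premium is not withheld from the employee.)
Total deductions = $263.84 + $100.23 + $115.11 + $308.51 + $48.73 + $41.59 + $151.64 + $212.16 + $101.40 = $1,343.21
Net pay = $4,201.23 − $1,343.21 = $2,858.02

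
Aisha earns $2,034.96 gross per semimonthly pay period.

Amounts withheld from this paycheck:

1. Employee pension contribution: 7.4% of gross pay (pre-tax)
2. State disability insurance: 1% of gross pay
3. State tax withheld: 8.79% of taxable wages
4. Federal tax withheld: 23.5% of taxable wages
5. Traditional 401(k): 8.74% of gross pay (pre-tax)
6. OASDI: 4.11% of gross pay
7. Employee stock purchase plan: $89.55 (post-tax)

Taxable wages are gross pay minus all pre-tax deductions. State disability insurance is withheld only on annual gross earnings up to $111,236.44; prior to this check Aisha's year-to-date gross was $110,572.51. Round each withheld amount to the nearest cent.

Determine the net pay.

Traditional 401(k): $2,034.96 × 0.0874 = $177.86
Employee pension contribution: $2,034.96 × 0.074 = $150.59
Pre-tax total = $177.86 + $150.59 = $328.45
Taxable wages = $2,034.96 − $328.45 = $1,706.51
State tax withheld: $1,706.51 × 0.0879 = $150.00
Federal tax withheld: $1,706.51 × 0.235 = $401.03
OASDI: $2,034.96 × 0.0411 = $83.64
State disability insurance: only $111,236.44 − $110,572.51 = $663.93 of this check is subject → $663.93 × 0.01 = $6.64
Employee stock purchase plan: $89.55
Total deductions = $177.86 + $150.59 + $150.00 + $401.03 + $83.64 + $6.64 + $89.55 = $1,059.31
Net pay = $2,034.96 − $1,059.31 = $975.65

$975.65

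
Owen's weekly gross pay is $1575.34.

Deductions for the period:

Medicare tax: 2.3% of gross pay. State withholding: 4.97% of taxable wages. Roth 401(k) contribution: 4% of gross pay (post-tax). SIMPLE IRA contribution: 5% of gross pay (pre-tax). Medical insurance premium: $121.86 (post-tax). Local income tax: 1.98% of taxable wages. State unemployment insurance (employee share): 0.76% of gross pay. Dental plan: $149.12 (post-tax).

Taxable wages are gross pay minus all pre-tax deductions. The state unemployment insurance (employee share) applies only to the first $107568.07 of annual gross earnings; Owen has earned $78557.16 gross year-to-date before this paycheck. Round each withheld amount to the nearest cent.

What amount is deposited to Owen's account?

SIMPLE IRA contribution: $1575.34 × 0.05 = $78.77
Taxable wages = $1575.34 − $78.77 = $1496.57
State withholding: $1496.57 × 0.0497 = $74.38
Local income tax: $1496.57 × 0.0198 = $29.63
State unemployment insurance (employee share): cap not yet reached, full $1575.34 is subject → $1575.34 × 0.0076 = $11.97
Medicare tax: $1575.34 × 0.023 = $36.23
Dental plan: $149.12
Medical insurance premium: $121.86
Roth 401(k) contribution: $1575.34 × 0.04 = $63.01
Total deductions = $78.77 + $74.38 + $29.63 + $11.97 + $36.23 + $149.12 + $121.86 + $63.01 = $564.97
Net pay = $1575.34 − $564.97 = $1010.37

$1010.37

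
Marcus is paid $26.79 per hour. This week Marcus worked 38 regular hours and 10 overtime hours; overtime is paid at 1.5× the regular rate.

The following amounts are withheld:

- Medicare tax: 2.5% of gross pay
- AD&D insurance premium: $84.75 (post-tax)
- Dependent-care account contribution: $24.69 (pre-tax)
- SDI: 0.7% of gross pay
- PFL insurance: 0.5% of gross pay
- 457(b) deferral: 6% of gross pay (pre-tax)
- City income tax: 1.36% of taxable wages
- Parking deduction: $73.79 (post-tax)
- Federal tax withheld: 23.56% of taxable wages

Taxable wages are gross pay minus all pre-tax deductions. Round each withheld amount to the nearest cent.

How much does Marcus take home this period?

$772.46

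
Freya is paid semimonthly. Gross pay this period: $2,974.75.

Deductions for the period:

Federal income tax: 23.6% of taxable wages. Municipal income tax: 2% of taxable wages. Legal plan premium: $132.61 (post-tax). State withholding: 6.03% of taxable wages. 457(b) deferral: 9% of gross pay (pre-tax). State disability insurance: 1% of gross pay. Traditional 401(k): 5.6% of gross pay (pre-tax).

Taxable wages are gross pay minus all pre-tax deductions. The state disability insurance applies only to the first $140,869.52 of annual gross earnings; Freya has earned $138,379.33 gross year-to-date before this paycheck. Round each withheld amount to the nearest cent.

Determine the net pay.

457(b) deferral: $2,974.75 × 0.09 = $267.73
Traditional 401(k): $2,974.75 × 0.056 = $166.59
Pre-tax total = $267.73 + $166.59 = $434.32
Taxable wages = $2,974.75 − $434.32 = $2,540.43
Municipal income tax: $2,540.43 × 0.02 = $50.81
Federal income tax: $2,540.43 × 0.236 = $599.54
State withholding: $2,540.43 × 0.0603 = $153.19
State disability insurance: only $140,869.52 − $138,379.33 = $2,490.19 of this check is subject → $2,490.19 × 0.01 = $24.90
Legal plan premium: $132.61
Total deductions = $267.73 + $166.59 + $50.81 + $599.54 + $153.19 + $24.90 + $132.61 = $1,395.37
Net pay = $2,974.75 − $1,395.37 = $1,579.38

$1,579.38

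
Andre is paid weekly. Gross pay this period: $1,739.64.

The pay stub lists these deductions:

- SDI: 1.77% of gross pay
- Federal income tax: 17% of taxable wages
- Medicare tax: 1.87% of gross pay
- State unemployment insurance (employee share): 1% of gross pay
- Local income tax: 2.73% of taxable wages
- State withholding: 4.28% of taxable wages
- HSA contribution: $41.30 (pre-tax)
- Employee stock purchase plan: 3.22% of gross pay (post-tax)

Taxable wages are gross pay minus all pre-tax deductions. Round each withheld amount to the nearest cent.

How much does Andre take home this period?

$1,153.83

HSA contribution: $41.30
Taxable wages = $1,739.64 − $41.30 = $1,698.34
Local income tax: $1,698.34 × 0.0273 = $46.36
State withholding: $1,698.34 × 0.0428 = $72.69
Federal income tax: $1,698.34 × 0.17 = $288.72
State unemployment insurance (employee share): $1,739.64 × 0.01 = $17.40
SDI: $1,739.64 × 0.0177 = $30.79
Medicare tax: $1,739.64 × 0.0187 = $32.53
Employee stock purchase plan: $1,739.64 × 0.0322 = $56.02
Total deductions = $41.30 + $46.36 + $72.69 + $288.72 + $17.40 + $30.79 + $32.53 + $56.02 = $585.81
Net pay = $1,739.64 − $585.81 = $1,153.83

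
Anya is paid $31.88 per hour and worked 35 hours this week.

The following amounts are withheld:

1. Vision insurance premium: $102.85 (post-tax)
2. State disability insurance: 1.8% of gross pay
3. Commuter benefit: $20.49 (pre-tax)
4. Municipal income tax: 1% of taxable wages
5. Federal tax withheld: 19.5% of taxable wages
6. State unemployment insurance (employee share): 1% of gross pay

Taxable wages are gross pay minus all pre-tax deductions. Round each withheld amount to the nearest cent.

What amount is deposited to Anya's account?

$736.68

Gross pay: 35 × $31.88 = $1,115.80
Commuter benefit: $20.49
Taxable wages = $1,115.80 − $20.49 = $1,095.31
Federal tax withheld: $1,095.31 × 0.195 = $213.59
Municipal income tax: $1,095.31 × 0.01 = $10.95
State disability insurance: $1,115.80 × 0.018 = $20.08
State unemployment insurance (employee share): $1,115.80 × 0.01 = $11.16
Vision insurance premium: $102.85
Total deductions = $20.49 + $213.59 + $10.95 + $20.08 + $11.16 + $102.85 = $379.12
Net pay = $1,115.80 − $379.12 = $736.68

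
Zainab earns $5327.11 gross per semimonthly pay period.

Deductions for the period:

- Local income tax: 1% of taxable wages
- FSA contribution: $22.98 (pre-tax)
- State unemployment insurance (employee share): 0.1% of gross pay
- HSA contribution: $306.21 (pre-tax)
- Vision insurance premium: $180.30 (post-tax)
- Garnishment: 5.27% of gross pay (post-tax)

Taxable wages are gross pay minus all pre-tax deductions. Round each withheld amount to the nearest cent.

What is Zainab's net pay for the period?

HSA contribution: $306.21
FSA contribution: $22.98
Pre-tax total = $306.21 + $22.98 = $329.19
Taxable wages = $5327.11 − $329.19 = $4997.92
Local income tax: $4997.92 × 0.01 = $49.98
State unemployment insurance (employee share): $5327.11 × 0.001 = $5.33
Garnishment: $5327.11 × 0.0527 = $280.74
Vision insurance premium: $180.30
Total deductions = $306.21 + $22.98 + $49.98 + $5.33 + $280.74 + $180.30 = $845.54
Net pay = $5327.11 − $845.54 = $4481.57

$4481.57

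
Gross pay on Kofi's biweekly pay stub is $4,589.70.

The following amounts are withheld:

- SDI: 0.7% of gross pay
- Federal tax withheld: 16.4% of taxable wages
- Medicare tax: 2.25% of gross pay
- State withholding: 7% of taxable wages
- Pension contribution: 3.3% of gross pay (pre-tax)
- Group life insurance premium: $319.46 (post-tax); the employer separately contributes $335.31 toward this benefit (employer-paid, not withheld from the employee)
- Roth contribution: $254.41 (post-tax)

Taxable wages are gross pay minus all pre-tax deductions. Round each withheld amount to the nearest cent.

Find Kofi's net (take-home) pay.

$2,690.42

Pension contribution: $4,589.70 × 0.033 = $151.46
Taxable wages = $4,589.70 − $151.46 = $4,438.24
State withholding: $4,438.24 × 0.07 = $310.68
Federal tax withheld: $4,438.24 × 0.164 = $727.87
Medicare tax: $4,589.70 × 0.0225 = $103.27
SDI: $4,589.70 × 0.007 = $32.13
Group life insurance premium: $319.46
Roth contribution: $254.41
(Employer's $335.31 toward group life insurance premium is not withheld from the employee.)
Total deductions = $151.46 + $310.68 + $727.87 + $103.27 + $32.13 + $319.46 + $254.41 = $1,899.28
Net pay = $4,589.70 − $1,899.28 = $2,690.42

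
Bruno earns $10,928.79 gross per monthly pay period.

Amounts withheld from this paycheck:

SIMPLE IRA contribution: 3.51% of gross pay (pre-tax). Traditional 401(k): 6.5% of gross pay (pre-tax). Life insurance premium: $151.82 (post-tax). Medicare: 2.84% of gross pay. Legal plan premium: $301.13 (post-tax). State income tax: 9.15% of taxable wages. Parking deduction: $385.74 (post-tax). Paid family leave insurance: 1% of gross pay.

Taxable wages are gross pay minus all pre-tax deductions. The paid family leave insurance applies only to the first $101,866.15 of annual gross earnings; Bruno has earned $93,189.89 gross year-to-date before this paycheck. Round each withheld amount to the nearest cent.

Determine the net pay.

$7,699.10

SIMPLE IRA contribution: $10,928.79 × 0.0351 = $383.60
Traditional 401(k): $10,928.79 × 0.065 = $710.37
Pre-tax total = $383.60 + $710.37 = $1,093.97
Taxable wages = $10,928.79 − $1,093.97 = $9,834.82
State income tax: $9,834.82 × 0.0915 = $899.89
Paid family leave insurance: only $101,866.15 − $93,189.89 = $8,676.26 of this check is subject → $8,676.26 × 0.01 = $86.76
Medicare: $10,928.79 × 0.0284 = $310.38
Parking deduction: $385.74
Life insurance premium: $151.82
Legal plan premium: $301.13
Total deductions = $383.60 + $710.37 + $899.89 + $86.76 + $310.38 + $385.74 + $151.82 + $301.13 = $3,229.69
Net pay = $10,928.79 − $3,229.69 = $7,699.10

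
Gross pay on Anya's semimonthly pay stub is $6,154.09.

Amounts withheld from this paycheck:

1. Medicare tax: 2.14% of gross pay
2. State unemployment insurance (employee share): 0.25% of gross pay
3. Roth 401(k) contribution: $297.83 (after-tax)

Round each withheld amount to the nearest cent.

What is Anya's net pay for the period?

Medicare tax: $6,154.09 × 0.0214 = $131.70
State unemployment insurance (employee share): $6,154.09 × 0.0025 = $15.39
Roth 401(k) contribution: $297.83
Total deductions = $131.70 + $15.39 + $297.83 = $444.92
Net pay = $6,154.09 − $444.92 = $5,709.17

$5,709.17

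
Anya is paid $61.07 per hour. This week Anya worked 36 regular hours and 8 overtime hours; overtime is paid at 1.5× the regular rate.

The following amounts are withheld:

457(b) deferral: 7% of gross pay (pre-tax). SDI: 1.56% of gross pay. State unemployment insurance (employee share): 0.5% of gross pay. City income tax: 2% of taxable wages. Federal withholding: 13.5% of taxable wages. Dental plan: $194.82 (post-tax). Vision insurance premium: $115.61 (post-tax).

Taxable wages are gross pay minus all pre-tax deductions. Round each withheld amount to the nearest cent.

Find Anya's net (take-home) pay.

Regular pay: 36 × $61.07 = $2198.52
Overtime pay: 8 × $61.07 × 1.5 = $732.84
Gross pay = $2198.52 + $732.84 = $2931.36
457(b) deferral: $2931.36 × 0.07 = $205.20
Taxable wages = $2931.36 − $205.20 = $2726.16
Federal withholding: $2726.16 × 0.135 = $368.03
City income tax: $2726.16 × 0.02 = $54.52
SDI: $2931.36 × 0.0156 = $45.73
State unemployment insurance (employee share): $2931.36 × 0.005 = $14.66
Dental plan: $194.82
Vision insurance premium: $115.61
Total deductions = $205.20 + $368.03 + $54.52 + $45.73 + $14.66 + $194.82 + $115.61 = $998.57
Net pay = $2931.36 − $998.57 = $1932.79

$1932.79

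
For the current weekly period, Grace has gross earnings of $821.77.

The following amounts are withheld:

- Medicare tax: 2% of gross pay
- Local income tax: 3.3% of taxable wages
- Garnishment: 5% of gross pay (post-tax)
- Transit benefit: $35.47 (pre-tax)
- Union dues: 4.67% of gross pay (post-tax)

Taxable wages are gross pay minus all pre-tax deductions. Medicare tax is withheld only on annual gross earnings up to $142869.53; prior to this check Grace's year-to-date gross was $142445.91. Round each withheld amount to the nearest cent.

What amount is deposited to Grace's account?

$672.41

Transit benefit: $35.47
Taxable wages = $821.77 − $35.47 = $786.30
Local income tax: $786.30 × 0.033 = $25.95
Medicare tax: only $142869.53 − $142445.91 = $423.62 of this check is subject → $423.62 × 0.02 = $8.47
Union dues: $821.77 × 0.0467 = $38.38
Garnishment: $821.77 × 0.05 = $41.09
Total deductions = $35.47 + $25.95 + $8.47 + $38.38 + $41.09 = $149.36
Net pay = $821.77 − $149.36 = $672.41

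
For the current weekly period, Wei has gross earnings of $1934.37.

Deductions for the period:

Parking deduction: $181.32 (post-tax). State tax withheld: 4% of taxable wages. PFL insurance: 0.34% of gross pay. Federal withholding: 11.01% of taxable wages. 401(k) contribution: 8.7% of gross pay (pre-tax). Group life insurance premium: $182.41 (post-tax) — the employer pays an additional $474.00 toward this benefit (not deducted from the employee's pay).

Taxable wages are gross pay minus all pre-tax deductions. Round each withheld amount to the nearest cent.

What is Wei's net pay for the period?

401(k) contribution: $1934.37 × 0.087 = $168.29
Taxable wages = $1934.37 − $168.29 = $1766.08
Federal withholding: $1766.08 × 0.1101 = $194.45
State tax withheld: $1766.08 × 0.04 = $70.64
PFL insurance: $1934.37 × 0.0034 = $6.58
Group life insurance premium: $182.41
Parking deduction: $181.32
(Employer's $474.00 toward group life insurance premium is not withheld from the employee.)
Total deductions = $168.29 + $194.45 + $70.64 + $6.58 + $182.41 + $181.32 = $803.69
Net pay = $1934.37 − $803.69 = $1130.68

$1130.68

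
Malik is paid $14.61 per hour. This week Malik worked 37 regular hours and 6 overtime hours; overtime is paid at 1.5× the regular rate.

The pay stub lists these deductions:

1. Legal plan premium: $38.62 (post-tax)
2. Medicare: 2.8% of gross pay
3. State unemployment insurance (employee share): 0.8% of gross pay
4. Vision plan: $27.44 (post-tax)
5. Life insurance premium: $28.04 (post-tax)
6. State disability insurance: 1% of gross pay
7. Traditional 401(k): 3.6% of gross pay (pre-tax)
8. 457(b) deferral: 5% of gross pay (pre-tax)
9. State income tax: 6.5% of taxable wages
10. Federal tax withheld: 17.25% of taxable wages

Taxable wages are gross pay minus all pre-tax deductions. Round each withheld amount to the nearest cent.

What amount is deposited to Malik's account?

$343.36

Regular pay: 37 × $14.61 = $540.57
Overtime pay: 6 × $14.61 × 1.5 = $131.49
Gross pay = $540.57 + $131.49 = $672.06
457(b) deferral: $672.06 × 0.05 = $33.60
Traditional 401(k): $672.06 × 0.036 = $24.19
Pre-tax total = $33.60 + $24.19 = $57.79
Taxable wages = $672.06 − $57.79 = $614.27
State income tax: $614.27 × 0.065 = $39.93
Federal tax withheld: $614.27 × 0.1725 = $105.96
State unemployment insurance (employee share): $672.06 × 0.008 = $5.38
State disability insurance: $672.06 × 0.01 = $6.72
Medicare: $672.06 × 0.028 = $18.82
Legal plan premium: $38.62
Life insurance premium: $28.04
Vision plan: $27.44
Total deductions = $33.60 + $24.19 + $39.93 + $105.96 + $5.38 + $6.72 + $18.82 + $38.62 + $28.04 + $27.44 = $328.70
Net pay = $672.06 − $328.70 = $343.36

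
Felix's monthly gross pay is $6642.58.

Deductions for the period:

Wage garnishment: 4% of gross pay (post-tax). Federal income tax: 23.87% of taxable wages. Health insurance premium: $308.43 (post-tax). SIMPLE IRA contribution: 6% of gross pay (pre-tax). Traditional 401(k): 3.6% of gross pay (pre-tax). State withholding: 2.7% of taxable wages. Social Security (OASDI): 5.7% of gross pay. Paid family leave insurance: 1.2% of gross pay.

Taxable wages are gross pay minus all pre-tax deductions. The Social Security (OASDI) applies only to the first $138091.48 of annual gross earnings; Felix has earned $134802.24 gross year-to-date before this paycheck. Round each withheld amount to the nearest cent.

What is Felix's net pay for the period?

Traditional 401(k): $6642.58 × 0.036 = $239.13
SIMPLE IRA contribution: $6642.58 × 0.06 = $398.55
Pre-tax total = $239.13 + $398.55 = $637.68
Taxable wages = $6642.58 − $637.68 = $6004.90
Federal income tax: $6004.90 × 0.2387 = $1433.37
State withholding: $6004.90 × 0.027 = $162.13
Social Security (OASDI): only $138091.48 − $134802.24 = $3289.24 of this check is subject → $3289.24 × 0.057 = $187.49
Paid family leave insurance: $6642.58 × 0.012 = $79.71
Wage garnishment: $6642.58 × 0.04 = $265.70
Health insurance premium: $308.43
Total deductions = $239.13 + $398.55 + $1433.37 + $162.13 + $187.49 + $79.71 + $265.70 + $308.43 = $3074.51
Net pay = $6642.58 − $3074.51 = $3568.07

$3568.07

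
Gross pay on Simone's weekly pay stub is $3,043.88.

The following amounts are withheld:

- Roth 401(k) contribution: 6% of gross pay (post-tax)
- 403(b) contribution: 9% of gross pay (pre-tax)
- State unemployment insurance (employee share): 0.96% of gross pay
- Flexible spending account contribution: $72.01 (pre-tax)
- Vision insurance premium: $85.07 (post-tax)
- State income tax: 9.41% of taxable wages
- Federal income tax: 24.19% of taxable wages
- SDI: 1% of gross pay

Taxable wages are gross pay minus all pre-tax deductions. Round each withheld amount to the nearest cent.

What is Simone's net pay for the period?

$1,464.06

403(b) contribution: $3,043.88 × 0.09 = $273.95
Flexible spending account contribution: $72.01
Pre-tax total = $273.95 + $72.01 = $345.96
Taxable wages = $3,043.88 − $345.96 = $2,697.92
Federal income tax: $2,697.92 × 0.2419 = $652.63
State income tax: $2,697.92 × 0.0941 = $253.87
SDI: $3,043.88 × 0.01 = $30.44
State unemployment insurance (employee share): $3,043.88 × 0.0096 = $29.22
Vision insurance premium: $85.07
Roth 401(k) contribution: $3,043.88 × 0.06 = $182.63
Total deductions = $273.95 + $72.01 + $652.63 + $253.87 + $30.44 + $29.22 + $85.07 + $182.63 = $1,579.82
Net pay = $3,043.88 − $1,579.82 = $1,464.06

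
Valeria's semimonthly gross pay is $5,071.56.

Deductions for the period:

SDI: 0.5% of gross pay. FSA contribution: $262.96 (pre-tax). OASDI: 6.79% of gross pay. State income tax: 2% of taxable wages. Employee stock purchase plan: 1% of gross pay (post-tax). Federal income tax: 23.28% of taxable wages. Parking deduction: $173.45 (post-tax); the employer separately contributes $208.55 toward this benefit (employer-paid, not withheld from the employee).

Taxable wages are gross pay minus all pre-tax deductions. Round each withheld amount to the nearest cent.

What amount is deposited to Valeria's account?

$2,999.10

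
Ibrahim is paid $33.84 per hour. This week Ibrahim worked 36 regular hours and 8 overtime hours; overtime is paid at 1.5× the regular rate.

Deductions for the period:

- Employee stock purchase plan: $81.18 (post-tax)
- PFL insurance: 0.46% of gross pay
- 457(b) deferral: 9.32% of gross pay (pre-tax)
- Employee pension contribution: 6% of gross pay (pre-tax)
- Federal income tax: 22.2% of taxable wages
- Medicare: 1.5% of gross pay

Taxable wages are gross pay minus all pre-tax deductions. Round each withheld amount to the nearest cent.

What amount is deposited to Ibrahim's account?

Regular pay: 36 × $33.84 = $1,218.24
Overtime pay: 8 × $33.84 × 1.5 = $406.08
Gross pay = $1,218.24 + $406.08 = $1,624.32
457(b) deferral: $1,624.32 × 0.0932 = $151.39
Employee pension contribution: $1,624.32 × 0.06 = $97.46
Pre-tax total = $151.39 + $97.46 = $248.85
Taxable wages = $1,624.32 − $248.85 = $1,375.47
Federal income tax: $1,375.47 × 0.222 = $305.35
PFL insurance: $1,624.32 × 0.0046 = $7.47
Medicare: $1,624.32 × 0.015 = $24.36
Employee stock purchase plan: $81.18
Total deductions = $151.39 + $97.46 + $305.35 + $7.47 + $24.36 + $81.18 = $667.21
Net pay = $1,624.32 − $667.21 = $957.11

$957.11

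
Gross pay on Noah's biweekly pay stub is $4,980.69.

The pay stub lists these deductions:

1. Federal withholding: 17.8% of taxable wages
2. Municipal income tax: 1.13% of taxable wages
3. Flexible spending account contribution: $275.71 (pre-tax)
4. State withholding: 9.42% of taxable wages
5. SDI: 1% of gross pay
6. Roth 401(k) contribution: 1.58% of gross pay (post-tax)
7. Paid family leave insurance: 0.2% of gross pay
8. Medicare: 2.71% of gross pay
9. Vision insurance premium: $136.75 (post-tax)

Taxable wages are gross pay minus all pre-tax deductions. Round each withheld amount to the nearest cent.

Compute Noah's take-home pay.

$2,960.92

Flexible spending account contribution: $275.71
Taxable wages = $4,980.69 − $275.71 = $4,704.98
Municipal income tax: $4,704.98 × 0.0113 = $53.17
Federal withholding: $4,704.98 × 0.178 = $837.49
State withholding: $4,704.98 × 0.0942 = $443.21
SDI: $4,980.69 × 0.01 = $49.81
Medicare: $4,980.69 × 0.0271 = $134.98
Paid family leave insurance: $4,980.69 × 0.002 = $9.96
Vision insurance premium: $136.75
Roth 401(k) contribution: $4,980.69 × 0.0158 = $78.69
Total deductions = $275.71 + $53.17 + $837.49 + $443.21 + $49.81 + $134.98 + $9.96 + $136.75 + $78.69 = $2,019.77
Net pay = $4,980.69 − $2,019.77 = $2,960.92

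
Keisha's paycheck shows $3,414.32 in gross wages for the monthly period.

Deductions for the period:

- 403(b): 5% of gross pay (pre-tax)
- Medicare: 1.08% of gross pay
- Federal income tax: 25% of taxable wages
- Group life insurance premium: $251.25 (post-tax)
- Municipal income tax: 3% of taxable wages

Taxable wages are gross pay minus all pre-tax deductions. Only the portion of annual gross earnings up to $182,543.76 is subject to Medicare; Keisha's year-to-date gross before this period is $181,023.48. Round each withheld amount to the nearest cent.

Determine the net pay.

$2,067.72

403(b): $3,414.32 × 0.05 = $170.72
Taxable wages = $3,414.32 − $170.72 = $3,243.60
Federal income tax: $3,243.60 × 0.25 = $810.90
Municipal income tax: $3,243.60 × 0.03 = $97.31
Medicare: only $182,543.76 − $181,023.48 = $1,520.28 of this check is subject → $1,520.28 × 0.0108 = $16.42
Group life insurance premium: $251.25
Total deductions = $170.72 + $810.90 + $97.31 + $16.42 + $251.25 = $1,346.60
Net pay = $3,414.32 − $1,346.60 = $2,067.72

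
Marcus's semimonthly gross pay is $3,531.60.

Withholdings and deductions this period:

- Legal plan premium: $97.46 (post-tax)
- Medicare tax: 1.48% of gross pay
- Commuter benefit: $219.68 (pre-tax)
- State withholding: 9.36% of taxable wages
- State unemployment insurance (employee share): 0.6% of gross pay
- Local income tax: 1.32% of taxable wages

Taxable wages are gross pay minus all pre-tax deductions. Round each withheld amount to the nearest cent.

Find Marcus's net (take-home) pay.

Commuter benefit: $219.68
Taxable wages = $3,531.60 − $219.68 = $3,311.92
State withholding: $3,311.92 × 0.0936 = $310.00
Local income tax: $3,311.92 × 0.0132 = $43.72
State unemployment insurance (employee share): $3,531.60 × 0.006 = $21.19
Medicare tax: $3,531.60 × 0.0148 = $52.27
Legal plan premium: $97.46
Total deductions = $219.68 + $310.00 + $43.72 + $21.19 + $52.27 + $97.46 = $744.32
Net pay = $3,531.60 − $744.32 = $2,787.28

$2,787.28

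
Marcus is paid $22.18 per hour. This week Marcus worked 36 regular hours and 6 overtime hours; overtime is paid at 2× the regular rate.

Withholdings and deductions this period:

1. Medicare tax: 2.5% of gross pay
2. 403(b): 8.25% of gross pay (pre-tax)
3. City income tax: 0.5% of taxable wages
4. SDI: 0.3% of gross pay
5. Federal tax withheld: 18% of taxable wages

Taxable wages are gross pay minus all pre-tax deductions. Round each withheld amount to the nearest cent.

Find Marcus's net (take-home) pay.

$766.29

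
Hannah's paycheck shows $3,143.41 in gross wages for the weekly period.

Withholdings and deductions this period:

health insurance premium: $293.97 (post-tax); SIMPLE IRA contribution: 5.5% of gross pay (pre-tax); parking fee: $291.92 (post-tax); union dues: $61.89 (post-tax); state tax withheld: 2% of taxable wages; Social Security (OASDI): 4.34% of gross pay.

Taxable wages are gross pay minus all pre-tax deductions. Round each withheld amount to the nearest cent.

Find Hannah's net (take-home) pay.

$2,126.91

SIMPLE IRA contribution: $3,143.41 × 0.055 = $172.89
Taxable wages = $3,143.41 − $172.89 = $2,970.52
State tax withheld: $2,970.52 × 0.02 = $59.41
Social Security (OASDI): $3,143.41 × 0.0434 = $136.42
Parking fee: $291.92
Health insurance premium: $293.97
Union dues: $61.89
Total deductions = $172.89 + $59.41 + $136.42 + $291.92 + $293.97 + $61.89 = $1,016.50
Net pay = $3,143.41 − $1,016.50 = $2,126.91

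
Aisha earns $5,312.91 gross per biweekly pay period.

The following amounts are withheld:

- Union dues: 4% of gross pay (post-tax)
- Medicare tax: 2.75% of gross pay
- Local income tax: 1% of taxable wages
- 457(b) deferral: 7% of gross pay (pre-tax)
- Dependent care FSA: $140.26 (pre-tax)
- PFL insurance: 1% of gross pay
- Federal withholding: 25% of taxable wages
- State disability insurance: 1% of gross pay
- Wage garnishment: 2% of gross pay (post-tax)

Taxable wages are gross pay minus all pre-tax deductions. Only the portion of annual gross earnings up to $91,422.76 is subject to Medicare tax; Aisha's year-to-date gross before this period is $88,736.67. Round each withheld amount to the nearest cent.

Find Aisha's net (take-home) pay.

Dependent care FSA: $140.26
457(b) deferral: $5,312.91 × 0.07 = $371.90
Pre-tax total = $140.26 + $371.90 = $512.16
Taxable wages = $5,312.91 − $512.16 = $4,800.75
Local income tax: $4,800.75 × 0.01 = $48.01
Federal withholding: $4,800.75 × 0.25 = $1,200.19
State disability insurance: $5,312.91 × 0.01 = $53.13
PFL insurance: $5,312.91 × 0.01 = $53.13
Medicare tax: only $91,422.76 − $88,736.67 = $2,686.09 of this check is subject → $2,686.09 × 0.0275 = $73.87
Wage garnishment: $5,312.91 × 0.02 = $106.26
Union dues: $5,312.91 × 0.04 = $212.52
Total deductions = $140.26 + $371.90 + $48.01 + $1,200.19 + $53.13 + $53.13 + $73.87 + $106.26 + $212.52 = $2,259.27
Net pay = $5,312.91 − $2,259.27 = $3,053.64

$3,053.64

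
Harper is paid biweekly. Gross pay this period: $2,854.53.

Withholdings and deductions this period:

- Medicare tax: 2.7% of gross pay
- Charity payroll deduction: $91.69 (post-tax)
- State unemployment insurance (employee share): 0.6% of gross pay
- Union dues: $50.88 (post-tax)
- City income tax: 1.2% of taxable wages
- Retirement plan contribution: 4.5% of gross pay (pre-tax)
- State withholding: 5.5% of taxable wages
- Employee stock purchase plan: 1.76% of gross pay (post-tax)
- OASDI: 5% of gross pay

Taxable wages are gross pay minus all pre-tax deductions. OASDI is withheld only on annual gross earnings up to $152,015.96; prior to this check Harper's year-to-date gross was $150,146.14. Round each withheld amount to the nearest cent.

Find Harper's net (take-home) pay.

Retirement plan contribution: $2,854.53 × 0.045 = $128.45
Taxable wages = $2,854.53 − $128.45 = $2,726.08
State withholding: $2,726.08 × 0.055 = $149.93
City income tax: $2,726.08 × 0.012 = $32.71
OASDI: only $152,015.96 − $150,146.14 = $1,869.82 of this check is subject → $1,869.82 × 0.05 = $93.49
State unemployment insurance (employee share): $2,854.53 × 0.006 = $17.13
Medicare tax: $2,854.53 × 0.027 = $77.07
Union dues: $50.88
Employee stock purchase plan: $2,854.53 × 0.0176 = $50.24
Charity payroll deduction: $91.69
Total deductions = $128.45 + $149.93 + $32.71 + $93.49 + $17.13 + $77.07 + $50.88 + $50.24 + $91.69 = $691.59
Net pay = $2,854.53 − $691.59 = $2,162.94

$2,162.94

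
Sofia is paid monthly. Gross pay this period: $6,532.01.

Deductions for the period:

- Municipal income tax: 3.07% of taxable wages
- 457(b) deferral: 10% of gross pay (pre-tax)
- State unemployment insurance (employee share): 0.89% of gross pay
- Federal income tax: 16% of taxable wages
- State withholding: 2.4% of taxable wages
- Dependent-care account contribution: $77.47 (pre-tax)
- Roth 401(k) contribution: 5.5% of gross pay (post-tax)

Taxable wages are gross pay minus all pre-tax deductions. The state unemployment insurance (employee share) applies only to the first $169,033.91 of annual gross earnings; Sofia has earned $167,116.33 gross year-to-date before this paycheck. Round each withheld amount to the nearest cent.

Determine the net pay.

Dependent-care account contribution: $77.47
457(b) deferral: $6,532.01 × 0.1 = $653.20
Pre-tax total = $77.47 + $653.20 = $730.67
Taxable wages = $6,532.01 − $730.67 = $5,801.34
Municipal income tax: $5,801.34 × 0.0307 = $178.10
State withholding: $5,801.34 × 0.024 = $139.23
Federal income tax: $5,801.34 × 0.16 = $928.21
State unemployment insurance (employee share): only $169,033.91 − $167,116.33 = $1,917.58 of this check is subject → $1,917.58 × 0.0089 = $17.07
Roth 401(k) contribution: $6,532.01 × 0.055 = $359.26
Total deductions = $77.47 + $653.20 + $178.10 + $139.23 + $928.21 + $17.07 + $359.26 = $2,352.54
Net pay = $6,532.01 − $2,352.54 = $4,179.47

$4,179.47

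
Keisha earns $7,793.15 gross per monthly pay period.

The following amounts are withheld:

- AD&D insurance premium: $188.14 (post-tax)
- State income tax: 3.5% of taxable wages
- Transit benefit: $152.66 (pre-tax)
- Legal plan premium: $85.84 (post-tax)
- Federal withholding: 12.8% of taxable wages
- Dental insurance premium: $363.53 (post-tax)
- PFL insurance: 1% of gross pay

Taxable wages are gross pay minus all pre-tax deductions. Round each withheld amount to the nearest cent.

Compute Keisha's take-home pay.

Transit benefit: $152.66
Taxable wages = $7,793.15 − $152.66 = $7,640.49
Federal withholding: $7,640.49 × 0.128 = $977.98
State income tax: $7,640.49 × 0.035 = $267.42
PFL insurance: $7,793.15 × 0.01 = $77.93
Legal plan premium: $85.84
Dental insurance premium: $363.53
AD&D insurance premium: $188.14
Total deductions = $152.66 + $977.98 + $267.42 + $77.93 + $85.84 + $363.53 + $188.14 = $2,113.50
Net pay = $7,793.15 − $2,113.50 = $5,679.65

$5,679.65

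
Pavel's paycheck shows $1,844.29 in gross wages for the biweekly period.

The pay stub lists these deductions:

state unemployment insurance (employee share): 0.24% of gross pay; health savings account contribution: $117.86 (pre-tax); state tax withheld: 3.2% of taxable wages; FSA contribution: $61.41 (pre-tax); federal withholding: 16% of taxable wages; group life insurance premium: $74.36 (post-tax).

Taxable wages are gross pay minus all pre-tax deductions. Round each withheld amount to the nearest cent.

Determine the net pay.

$1,266.55

Health savings account contribution: $117.86
FSA contribution: $61.41
Pre-tax total = $117.86 + $61.41 = $179.27
Taxable wages = $1,844.29 − $179.27 = $1,665.02
State tax withheld: $1,665.02 × 0.032 = $53.28
Federal withholding: $1,665.02 × 0.16 = $266.40
State unemployment insurance (employee share): $1,844.29 × 0.0024 = $4.43
Group life insurance premium: $74.36
Total deductions = $117.86 + $61.41 + $53.28 + $266.40 + $4.43 + $74.36 = $577.74
Net pay = $1,844.29 − $577.74 = $1,266.55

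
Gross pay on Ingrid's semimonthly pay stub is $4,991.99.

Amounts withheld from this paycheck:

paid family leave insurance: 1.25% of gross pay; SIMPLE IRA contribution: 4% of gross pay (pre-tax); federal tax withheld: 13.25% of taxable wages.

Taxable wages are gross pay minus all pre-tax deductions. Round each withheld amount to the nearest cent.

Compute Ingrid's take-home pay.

$4,094.93

SIMPLE IRA contribution: $4,991.99 × 0.04 = $199.68
Taxable wages = $4,991.99 − $199.68 = $4,792.31
Federal tax withheld: $4,792.31 × 0.1325 = $634.98
Paid family leave insurance: $4,991.99 × 0.0125 = $62.40
Total deductions = $199.68 + $634.98 + $62.40 = $897.06
Net pay = $4,991.99 − $897.06 = $4,094.93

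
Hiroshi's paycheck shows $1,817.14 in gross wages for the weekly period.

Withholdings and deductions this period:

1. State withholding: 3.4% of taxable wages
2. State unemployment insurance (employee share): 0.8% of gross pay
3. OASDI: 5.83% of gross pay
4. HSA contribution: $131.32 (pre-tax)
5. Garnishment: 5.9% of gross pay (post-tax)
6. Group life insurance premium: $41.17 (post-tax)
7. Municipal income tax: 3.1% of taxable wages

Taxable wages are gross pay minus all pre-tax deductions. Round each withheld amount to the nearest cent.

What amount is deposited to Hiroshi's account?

HSA contribution: $131.32
Taxable wages = $1,817.14 − $131.32 = $1,685.82
State withholding: $1,685.82 × 0.034 = $57.32
Municipal income tax: $1,685.82 × 0.031 = $52.26
OASDI: $1,817.14 × 0.0583 = $105.94
State unemployment insurance (employee share): $1,817.14 × 0.008 = $14.54
Group life insurance premium: $41.17
Garnishment: $1,817.14 × 0.059 = $107.21
Total deductions = $131.32 + $57.32 + $52.26 + $105.94 + $14.54 + $41.17 + $107.21 = $509.76
Net pay = $1,817.14 − $509.76 = $1,307.38

$1,307.38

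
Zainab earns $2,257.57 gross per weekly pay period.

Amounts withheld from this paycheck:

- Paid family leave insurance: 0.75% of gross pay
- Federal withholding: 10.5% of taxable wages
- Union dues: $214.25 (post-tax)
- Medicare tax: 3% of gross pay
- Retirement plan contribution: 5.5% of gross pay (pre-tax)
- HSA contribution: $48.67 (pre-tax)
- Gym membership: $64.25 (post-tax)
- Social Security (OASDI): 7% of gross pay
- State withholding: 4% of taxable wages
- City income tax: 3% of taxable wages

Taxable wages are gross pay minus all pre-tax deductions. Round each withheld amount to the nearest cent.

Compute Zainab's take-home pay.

$1,198.71

HSA contribution: $48.67
Retirement plan contribution: $2,257.57 × 0.055 = $124.17
Pre-tax total = $48.67 + $124.17 = $172.84
Taxable wages = $2,257.57 − $172.84 = $2,084.73
Federal withholding: $2,084.73 × 0.105 = $218.90
State withholding: $2,084.73 × 0.04 = $83.39
City income tax: $2,084.73 × 0.03 = $62.54
Social Security (OASDI): $2,257.57 × 0.07 = $158.03
Paid family leave insurance: $2,257.57 × 0.0075 = $16.93
Medicare tax: $2,257.57 × 0.03 = $67.73
Union dues: $214.25
Gym membership: $64.25
Total deductions = $48.67 + $124.17 + $218.90 + $83.39 + $62.54 + $158.03 + $16.93 + $67.73 + $214.25 + $64.25 = $1,058.86
Net pay = $2,257.57 − $1,058.86 = $1,198.71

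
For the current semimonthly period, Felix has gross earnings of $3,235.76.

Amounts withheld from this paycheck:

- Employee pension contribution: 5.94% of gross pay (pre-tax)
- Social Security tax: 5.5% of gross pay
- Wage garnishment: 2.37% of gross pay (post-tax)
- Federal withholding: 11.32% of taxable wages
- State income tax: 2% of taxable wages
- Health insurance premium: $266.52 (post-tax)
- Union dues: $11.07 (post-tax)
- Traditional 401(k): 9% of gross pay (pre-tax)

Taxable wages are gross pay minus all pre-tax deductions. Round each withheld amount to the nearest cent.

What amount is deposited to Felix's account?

Employee pension contribution: $3,235.76 × 0.0594 = $192.20
Traditional 401(k): $3,235.76 × 0.09 = $291.22
Pre-tax total = $192.20 + $291.22 = $483.42
Taxable wages = $3,235.76 − $483.42 = $2,752.34
Federal withholding: $2,752.34 × 0.1132 = $311.56
State income tax: $2,752.34 × 0.02 = $55.05
Social Security tax: $3,235.76 × 0.055 = $177.97
Health insurance premium: $266.52
Union dues: $11.07
Wage garnishment: $3,235.76 × 0.0237 = $76.69
Total deductions = $192.20 + $291.22 + $311.56 + $55.05 + $177.97 + $266.52 + $11.07 + $76.69 = $1,382.28
Net pay = $3,235.76 − $1,382.28 = $1,853.48

$1,853.48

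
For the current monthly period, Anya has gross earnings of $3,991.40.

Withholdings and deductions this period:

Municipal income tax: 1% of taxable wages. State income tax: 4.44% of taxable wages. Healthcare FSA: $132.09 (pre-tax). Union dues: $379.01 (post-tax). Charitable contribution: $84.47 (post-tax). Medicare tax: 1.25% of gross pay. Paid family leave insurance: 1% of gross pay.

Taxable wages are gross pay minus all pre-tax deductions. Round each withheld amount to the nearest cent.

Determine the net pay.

$3,096.09

Healthcare FSA: $132.09
Taxable wages = $3,991.40 − $132.09 = $3,859.31
Municipal income tax: $3,859.31 × 0.01 = $38.59
State income tax: $3,859.31 × 0.0444 = $171.35
Medicare tax: $3,991.40 × 0.0125 = $49.89
Paid family leave insurance: $3,991.40 × 0.01 = $39.91
Union dues: $379.01
Charitable contribution: $84.47
Total deductions = $132.09 + $38.59 + $171.35 + $49.89 + $39.91 + $379.01 + $84.47 = $895.31
Net pay = $3,991.40 − $895.31 = $3,096.09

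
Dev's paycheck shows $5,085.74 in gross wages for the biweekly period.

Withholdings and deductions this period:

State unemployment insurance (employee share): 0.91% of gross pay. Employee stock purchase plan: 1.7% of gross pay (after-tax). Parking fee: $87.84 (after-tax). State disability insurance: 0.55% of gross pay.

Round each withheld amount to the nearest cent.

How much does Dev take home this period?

State disability insurance: $5,085.74 × 0.0055 = $27.97
State unemployment insurance (employee share): $5,085.74 × 0.0091 = $46.28
Employee stock purchase plan: $5,085.74 × 0.017 = $86.46
Parking fee: $87.84
Total deductions = $27.97 + $46.28 + $86.46 + $87.84 = $248.55
Net pay = $5,085.74 − $248.55 = $4,837.19

$4,837.19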